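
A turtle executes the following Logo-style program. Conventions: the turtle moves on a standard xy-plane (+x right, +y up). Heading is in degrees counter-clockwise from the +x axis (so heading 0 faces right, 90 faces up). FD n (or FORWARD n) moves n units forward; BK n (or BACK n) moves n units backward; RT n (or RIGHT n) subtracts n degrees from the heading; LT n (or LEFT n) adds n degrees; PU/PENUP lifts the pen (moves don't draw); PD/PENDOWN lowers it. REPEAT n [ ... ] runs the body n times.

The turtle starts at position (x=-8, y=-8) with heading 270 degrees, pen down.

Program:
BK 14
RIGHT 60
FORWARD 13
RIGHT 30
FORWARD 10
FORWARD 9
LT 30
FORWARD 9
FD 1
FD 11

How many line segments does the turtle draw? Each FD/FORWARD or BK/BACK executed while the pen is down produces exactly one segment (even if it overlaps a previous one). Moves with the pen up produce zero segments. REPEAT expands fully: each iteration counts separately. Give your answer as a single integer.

Executing turtle program step by step:
Start: pos=(-8,-8), heading=270, pen down
BK 14: (-8,-8) -> (-8,6) [heading=270, draw]
RT 60: heading 270 -> 210
FD 13: (-8,6) -> (-19.258,-0.5) [heading=210, draw]
RT 30: heading 210 -> 180
FD 10: (-19.258,-0.5) -> (-29.258,-0.5) [heading=180, draw]
FD 9: (-29.258,-0.5) -> (-38.258,-0.5) [heading=180, draw]
LT 30: heading 180 -> 210
FD 9: (-38.258,-0.5) -> (-46.053,-5) [heading=210, draw]
FD 1: (-46.053,-5) -> (-46.919,-5.5) [heading=210, draw]
FD 11: (-46.919,-5.5) -> (-56.445,-11) [heading=210, draw]
Final: pos=(-56.445,-11), heading=210, 7 segment(s) drawn
Segments drawn: 7

Answer: 7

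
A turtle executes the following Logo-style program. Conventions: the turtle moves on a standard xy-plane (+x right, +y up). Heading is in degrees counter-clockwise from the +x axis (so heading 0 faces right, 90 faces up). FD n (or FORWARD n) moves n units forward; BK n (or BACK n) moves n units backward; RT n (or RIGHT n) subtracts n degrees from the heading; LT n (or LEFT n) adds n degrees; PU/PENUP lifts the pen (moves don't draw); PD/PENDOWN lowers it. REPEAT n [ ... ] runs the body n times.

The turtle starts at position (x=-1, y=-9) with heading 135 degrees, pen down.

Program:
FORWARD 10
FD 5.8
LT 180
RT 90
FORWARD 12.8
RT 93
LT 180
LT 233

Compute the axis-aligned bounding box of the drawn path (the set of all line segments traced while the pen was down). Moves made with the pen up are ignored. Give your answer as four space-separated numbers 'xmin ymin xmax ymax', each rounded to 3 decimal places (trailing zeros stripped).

Answer: -21.223 -9 -1 2.172

Derivation:
Executing turtle program step by step:
Start: pos=(-1,-9), heading=135, pen down
FD 10: (-1,-9) -> (-8.071,-1.929) [heading=135, draw]
FD 5.8: (-8.071,-1.929) -> (-12.172,2.172) [heading=135, draw]
LT 180: heading 135 -> 315
RT 90: heading 315 -> 225
FD 12.8: (-12.172,2.172) -> (-21.223,-6.879) [heading=225, draw]
RT 93: heading 225 -> 132
LT 180: heading 132 -> 312
LT 233: heading 312 -> 185
Final: pos=(-21.223,-6.879), heading=185, 3 segment(s) drawn

Segment endpoints: x in {-21.223, -12.172, -8.071, -1}, y in {-9, -6.879, -1.929, 2.172}
xmin=-21.223, ymin=-9, xmax=-1, ymax=2.172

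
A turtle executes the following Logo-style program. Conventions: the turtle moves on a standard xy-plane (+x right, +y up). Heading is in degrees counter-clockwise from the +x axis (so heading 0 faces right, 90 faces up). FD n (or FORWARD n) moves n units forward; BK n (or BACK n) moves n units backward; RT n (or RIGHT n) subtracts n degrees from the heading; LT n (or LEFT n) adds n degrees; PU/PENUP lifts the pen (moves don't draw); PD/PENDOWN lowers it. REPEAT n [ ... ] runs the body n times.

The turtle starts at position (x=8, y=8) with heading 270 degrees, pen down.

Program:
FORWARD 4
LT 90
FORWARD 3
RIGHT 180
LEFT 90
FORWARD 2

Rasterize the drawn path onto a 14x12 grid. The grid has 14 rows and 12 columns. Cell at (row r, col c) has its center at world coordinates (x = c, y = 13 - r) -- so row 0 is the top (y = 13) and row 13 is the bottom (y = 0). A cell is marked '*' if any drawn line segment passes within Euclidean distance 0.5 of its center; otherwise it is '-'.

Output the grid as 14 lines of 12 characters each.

Answer: ------------
------------
------------
------------
------------
--------*---
--------*---
--------*---
--------*---
--------****
-----------*
-----------*
------------
------------

Derivation:
Segment 0: (8,8) -> (8,4)
Segment 1: (8,4) -> (11,4)
Segment 2: (11,4) -> (11,2)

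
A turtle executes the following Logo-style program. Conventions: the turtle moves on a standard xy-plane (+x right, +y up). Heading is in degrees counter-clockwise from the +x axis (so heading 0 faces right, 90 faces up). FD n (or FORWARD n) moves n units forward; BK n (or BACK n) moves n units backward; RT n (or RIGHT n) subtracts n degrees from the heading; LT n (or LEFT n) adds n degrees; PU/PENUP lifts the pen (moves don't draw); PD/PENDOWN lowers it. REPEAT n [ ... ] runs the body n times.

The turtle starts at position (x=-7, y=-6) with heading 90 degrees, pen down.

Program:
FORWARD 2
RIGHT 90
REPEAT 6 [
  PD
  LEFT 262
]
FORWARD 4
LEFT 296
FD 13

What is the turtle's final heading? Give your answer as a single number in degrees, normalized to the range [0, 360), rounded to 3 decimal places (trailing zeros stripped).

Answer: 68

Derivation:
Executing turtle program step by step:
Start: pos=(-7,-6), heading=90, pen down
FD 2: (-7,-6) -> (-7,-4) [heading=90, draw]
RT 90: heading 90 -> 0
REPEAT 6 [
  -- iteration 1/6 --
  PD: pen down
  LT 262: heading 0 -> 262
  -- iteration 2/6 --
  PD: pen down
  LT 262: heading 262 -> 164
  -- iteration 3/6 --
  PD: pen down
  LT 262: heading 164 -> 66
  -- iteration 4/6 --
  PD: pen down
  LT 262: heading 66 -> 328
  -- iteration 5/6 --
  PD: pen down
  LT 262: heading 328 -> 230
  -- iteration 6/6 --
  PD: pen down
  LT 262: heading 230 -> 132
]
FD 4: (-7,-4) -> (-9.677,-1.027) [heading=132, draw]
LT 296: heading 132 -> 68
FD 13: (-9.677,-1.027) -> (-4.807,11.026) [heading=68, draw]
Final: pos=(-4.807,11.026), heading=68, 3 segment(s) drawn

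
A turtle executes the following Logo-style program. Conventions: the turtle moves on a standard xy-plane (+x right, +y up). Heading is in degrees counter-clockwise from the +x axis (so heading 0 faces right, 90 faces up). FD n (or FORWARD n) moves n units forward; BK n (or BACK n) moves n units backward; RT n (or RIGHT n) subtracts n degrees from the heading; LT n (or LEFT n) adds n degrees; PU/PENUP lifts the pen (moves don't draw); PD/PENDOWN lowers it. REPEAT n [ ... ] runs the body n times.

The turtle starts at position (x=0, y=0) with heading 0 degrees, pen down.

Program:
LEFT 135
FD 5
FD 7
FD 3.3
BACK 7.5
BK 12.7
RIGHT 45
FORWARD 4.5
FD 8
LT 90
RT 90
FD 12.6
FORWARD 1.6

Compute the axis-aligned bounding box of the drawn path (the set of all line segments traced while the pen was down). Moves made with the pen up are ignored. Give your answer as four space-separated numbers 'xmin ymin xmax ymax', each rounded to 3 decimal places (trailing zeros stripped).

Executing turtle program step by step:
Start: pos=(0,0), heading=0, pen down
LT 135: heading 0 -> 135
FD 5: (0,0) -> (-3.536,3.536) [heading=135, draw]
FD 7: (-3.536,3.536) -> (-8.485,8.485) [heading=135, draw]
FD 3.3: (-8.485,8.485) -> (-10.819,10.819) [heading=135, draw]
BK 7.5: (-10.819,10.819) -> (-5.515,5.515) [heading=135, draw]
BK 12.7: (-5.515,5.515) -> (3.465,-3.465) [heading=135, draw]
RT 45: heading 135 -> 90
FD 4.5: (3.465,-3.465) -> (3.465,1.035) [heading=90, draw]
FD 8: (3.465,1.035) -> (3.465,9.035) [heading=90, draw]
LT 90: heading 90 -> 180
RT 90: heading 180 -> 90
FD 12.6: (3.465,9.035) -> (3.465,21.635) [heading=90, draw]
FD 1.6: (3.465,21.635) -> (3.465,23.235) [heading=90, draw]
Final: pos=(3.465,23.235), heading=90, 9 segment(s) drawn

Segment endpoints: x in {-10.819, -8.485, -5.515, -3.536, 0, 3.465, 3.465, 3.465, 3.465}, y in {-3.465, 0, 1.035, 3.536, 5.515, 8.485, 9.035, 10.819, 21.635, 23.235}
xmin=-10.819, ymin=-3.465, xmax=3.465, ymax=23.235

Answer: -10.819 -3.465 3.465 23.235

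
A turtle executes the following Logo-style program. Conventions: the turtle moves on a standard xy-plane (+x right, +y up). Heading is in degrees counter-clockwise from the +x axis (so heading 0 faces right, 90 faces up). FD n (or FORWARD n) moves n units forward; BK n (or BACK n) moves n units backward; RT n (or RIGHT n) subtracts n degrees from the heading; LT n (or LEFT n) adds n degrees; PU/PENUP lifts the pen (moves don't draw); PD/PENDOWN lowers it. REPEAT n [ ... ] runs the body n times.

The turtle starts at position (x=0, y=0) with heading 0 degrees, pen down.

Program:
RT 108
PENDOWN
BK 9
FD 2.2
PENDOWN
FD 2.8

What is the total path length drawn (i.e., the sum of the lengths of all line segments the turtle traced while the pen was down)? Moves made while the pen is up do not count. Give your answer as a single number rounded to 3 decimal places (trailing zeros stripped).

Executing turtle program step by step:
Start: pos=(0,0), heading=0, pen down
RT 108: heading 0 -> 252
PD: pen down
BK 9: (0,0) -> (2.781,8.56) [heading=252, draw]
FD 2.2: (2.781,8.56) -> (2.101,6.467) [heading=252, draw]
PD: pen down
FD 2.8: (2.101,6.467) -> (1.236,3.804) [heading=252, draw]
Final: pos=(1.236,3.804), heading=252, 3 segment(s) drawn

Segment lengths:
  seg 1: (0,0) -> (2.781,8.56), length = 9
  seg 2: (2.781,8.56) -> (2.101,6.467), length = 2.2
  seg 3: (2.101,6.467) -> (1.236,3.804), length = 2.8
Total = 14

Answer: 14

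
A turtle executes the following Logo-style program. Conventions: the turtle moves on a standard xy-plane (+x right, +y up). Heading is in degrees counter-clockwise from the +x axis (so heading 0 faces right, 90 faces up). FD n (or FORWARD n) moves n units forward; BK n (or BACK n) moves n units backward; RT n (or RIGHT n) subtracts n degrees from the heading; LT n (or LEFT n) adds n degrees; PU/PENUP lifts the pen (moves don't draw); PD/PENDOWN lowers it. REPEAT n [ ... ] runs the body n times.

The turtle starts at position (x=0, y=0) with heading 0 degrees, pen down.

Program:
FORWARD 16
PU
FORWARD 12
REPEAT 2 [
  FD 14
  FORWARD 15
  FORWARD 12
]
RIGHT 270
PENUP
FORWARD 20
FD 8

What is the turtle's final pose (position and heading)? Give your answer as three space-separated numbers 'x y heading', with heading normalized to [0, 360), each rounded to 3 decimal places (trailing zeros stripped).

Executing turtle program step by step:
Start: pos=(0,0), heading=0, pen down
FD 16: (0,0) -> (16,0) [heading=0, draw]
PU: pen up
FD 12: (16,0) -> (28,0) [heading=0, move]
REPEAT 2 [
  -- iteration 1/2 --
  FD 14: (28,0) -> (42,0) [heading=0, move]
  FD 15: (42,0) -> (57,0) [heading=0, move]
  FD 12: (57,0) -> (69,0) [heading=0, move]
  -- iteration 2/2 --
  FD 14: (69,0) -> (83,0) [heading=0, move]
  FD 15: (83,0) -> (98,0) [heading=0, move]
  FD 12: (98,0) -> (110,0) [heading=0, move]
]
RT 270: heading 0 -> 90
PU: pen up
FD 20: (110,0) -> (110,20) [heading=90, move]
FD 8: (110,20) -> (110,28) [heading=90, move]
Final: pos=(110,28), heading=90, 1 segment(s) drawn

Answer: 110 28 90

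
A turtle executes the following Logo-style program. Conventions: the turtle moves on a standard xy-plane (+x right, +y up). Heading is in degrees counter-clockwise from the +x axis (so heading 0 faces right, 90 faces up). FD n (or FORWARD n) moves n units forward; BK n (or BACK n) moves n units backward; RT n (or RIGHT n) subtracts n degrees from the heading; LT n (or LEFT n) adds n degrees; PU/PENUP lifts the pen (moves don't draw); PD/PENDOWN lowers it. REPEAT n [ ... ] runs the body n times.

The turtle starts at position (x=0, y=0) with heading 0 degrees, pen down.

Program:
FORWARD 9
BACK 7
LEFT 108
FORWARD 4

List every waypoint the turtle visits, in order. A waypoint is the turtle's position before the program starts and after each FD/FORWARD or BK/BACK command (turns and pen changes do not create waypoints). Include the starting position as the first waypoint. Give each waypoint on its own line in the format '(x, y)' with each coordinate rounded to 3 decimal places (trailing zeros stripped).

Executing turtle program step by step:
Start: pos=(0,0), heading=0, pen down
FD 9: (0,0) -> (9,0) [heading=0, draw]
BK 7: (9,0) -> (2,0) [heading=0, draw]
LT 108: heading 0 -> 108
FD 4: (2,0) -> (0.764,3.804) [heading=108, draw]
Final: pos=(0.764,3.804), heading=108, 3 segment(s) drawn
Waypoints (4 total):
(0, 0)
(9, 0)
(2, 0)
(0.764, 3.804)

Answer: (0, 0)
(9, 0)
(2, 0)
(0.764, 3.804)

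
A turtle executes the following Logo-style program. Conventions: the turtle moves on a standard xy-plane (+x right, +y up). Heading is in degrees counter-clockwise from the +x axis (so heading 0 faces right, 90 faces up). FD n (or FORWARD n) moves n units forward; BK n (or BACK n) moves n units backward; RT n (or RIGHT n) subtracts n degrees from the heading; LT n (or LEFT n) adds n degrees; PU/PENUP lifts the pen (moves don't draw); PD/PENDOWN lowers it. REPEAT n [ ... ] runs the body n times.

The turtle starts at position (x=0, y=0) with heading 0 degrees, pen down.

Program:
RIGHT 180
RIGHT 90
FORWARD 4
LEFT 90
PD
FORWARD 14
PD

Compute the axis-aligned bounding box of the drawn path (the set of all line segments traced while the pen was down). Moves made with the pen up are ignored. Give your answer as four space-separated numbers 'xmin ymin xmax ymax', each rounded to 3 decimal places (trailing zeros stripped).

Executing turtle program step by step:
Start: pos=(0,0), heading=0, pen down
RT 180: heading 0 -> 180
RT 90: heading 180 -> 90
FD 4: (0,0) -> (0,4) [heading=90, draw]
LT 90: heading 90 -> 180
PD: pen down
FD 14: (0,4) -> (-14,4) [heading=180, draw]
PD: pen down
Final: pos=(-14,4), heading=180, 2 segment(s) drawn

Segment endpoints: x in {-14, 0, 0}, y in {0, 4, 4}
xmin=-14, ymin=0, xmax=0, ymax=4

Answer: -14 0 0 4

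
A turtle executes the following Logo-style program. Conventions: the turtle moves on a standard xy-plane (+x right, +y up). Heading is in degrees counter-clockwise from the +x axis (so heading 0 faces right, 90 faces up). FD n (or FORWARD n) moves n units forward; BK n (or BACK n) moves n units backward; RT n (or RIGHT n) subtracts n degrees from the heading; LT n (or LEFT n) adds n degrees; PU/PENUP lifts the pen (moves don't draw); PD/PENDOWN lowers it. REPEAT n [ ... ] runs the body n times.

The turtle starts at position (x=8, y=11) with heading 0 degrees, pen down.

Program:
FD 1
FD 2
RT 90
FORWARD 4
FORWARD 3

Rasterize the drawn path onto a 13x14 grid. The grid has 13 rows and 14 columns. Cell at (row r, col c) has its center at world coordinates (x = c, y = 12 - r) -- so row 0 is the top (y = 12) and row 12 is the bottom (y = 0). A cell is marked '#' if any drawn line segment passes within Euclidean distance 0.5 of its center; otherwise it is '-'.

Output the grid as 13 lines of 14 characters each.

Segment 0: (8,11) -> (9,11)
Segment 1: (9,11) -> (11,11)
Segment 2: (11,11) -> (11,7)
Segment 3: (11,7) -> (11,4)

Answer: --------------
--------####--
-----------#--
-----------#--
-----------#--
-----------#--
-----------#--
-----------#--
-----------#--
--------------
--------------
--------------
--------------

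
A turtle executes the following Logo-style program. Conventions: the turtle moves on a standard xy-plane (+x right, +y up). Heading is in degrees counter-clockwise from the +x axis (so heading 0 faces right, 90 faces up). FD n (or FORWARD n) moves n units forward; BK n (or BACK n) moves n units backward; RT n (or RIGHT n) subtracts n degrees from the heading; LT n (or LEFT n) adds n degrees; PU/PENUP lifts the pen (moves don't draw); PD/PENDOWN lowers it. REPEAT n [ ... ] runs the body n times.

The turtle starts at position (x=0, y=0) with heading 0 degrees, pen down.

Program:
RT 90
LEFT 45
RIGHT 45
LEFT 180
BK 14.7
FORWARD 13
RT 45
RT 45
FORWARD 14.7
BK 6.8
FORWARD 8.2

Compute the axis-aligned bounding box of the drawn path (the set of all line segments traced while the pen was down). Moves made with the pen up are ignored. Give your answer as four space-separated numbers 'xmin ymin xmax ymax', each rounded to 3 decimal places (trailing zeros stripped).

Executing turtle program step by step:
Start: pos=(0,0), heading=0, pen down
RT 90: heading 0 -> 270
LT 45: heading 270 -> 315
RT 45: heading 315 -> 270
LT 180: heading 270 -> 90
BK 14.7: (0,0) -> (0,-14.7) [heading=90, draw]
FD 13: (0,-14.7) -> (0,-1.7) [heading=90, draw]
RT 45: heading 90 -> 45
RT 45: heading 45 -> 0
FD 14.7: (0,-1.7) -> (14.7,-1.7) [heading=0, draw]
BK 6.8: (14.7,-1.7) -> (7.9,-1.7) [heading=0, draw]
FD 8.2: (7.9,-1.7) -> (16.1,-1.7) [heading=0, draw]
Final: pos=(16.1,-1.7), heading=0, 5 segment(s) drawn

Segment endpoints: x in {0, 0, 0, 7.9, 14.7, 16.1}, y in {-14.7, -1.7, 0}
xmin=0, ymin=-14.7, xmax=16.1, ymax=0

Answer: 0 -14.7 16.1 0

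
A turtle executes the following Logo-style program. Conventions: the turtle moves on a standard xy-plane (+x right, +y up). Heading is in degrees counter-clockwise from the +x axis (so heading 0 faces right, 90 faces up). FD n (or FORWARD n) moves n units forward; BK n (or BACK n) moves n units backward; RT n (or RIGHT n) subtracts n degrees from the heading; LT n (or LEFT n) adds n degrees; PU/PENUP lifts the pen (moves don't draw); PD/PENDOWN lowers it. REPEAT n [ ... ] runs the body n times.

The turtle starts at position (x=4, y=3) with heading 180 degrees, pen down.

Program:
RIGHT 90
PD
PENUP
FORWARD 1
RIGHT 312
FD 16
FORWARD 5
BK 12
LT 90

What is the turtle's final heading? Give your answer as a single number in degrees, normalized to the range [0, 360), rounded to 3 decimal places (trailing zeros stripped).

Executing turtle program step by step:
Start: pos=(4,3), heading=180, pen down
RT 90: heading 180 -> 90
PD: pen down
PU: pen up
FD 1: (4,3) -> (4,4) [heading=90, move]
RT 312: heading 90 -> 138
FD 16: (4,4) -> (-7.89,14.706) [heading=138, move]
FD 5: (-7.89,14.706) -> (-11.606,18.052) [heading=138, move]
BK 12: (-11.606,18.052) -> (-2.688,10.022) [heading=138, move]
LT 90: heading 138 -> 228
Final: pos=(-2.688,10.022), heading=228, 0 segment(s) drawn

Answer: 228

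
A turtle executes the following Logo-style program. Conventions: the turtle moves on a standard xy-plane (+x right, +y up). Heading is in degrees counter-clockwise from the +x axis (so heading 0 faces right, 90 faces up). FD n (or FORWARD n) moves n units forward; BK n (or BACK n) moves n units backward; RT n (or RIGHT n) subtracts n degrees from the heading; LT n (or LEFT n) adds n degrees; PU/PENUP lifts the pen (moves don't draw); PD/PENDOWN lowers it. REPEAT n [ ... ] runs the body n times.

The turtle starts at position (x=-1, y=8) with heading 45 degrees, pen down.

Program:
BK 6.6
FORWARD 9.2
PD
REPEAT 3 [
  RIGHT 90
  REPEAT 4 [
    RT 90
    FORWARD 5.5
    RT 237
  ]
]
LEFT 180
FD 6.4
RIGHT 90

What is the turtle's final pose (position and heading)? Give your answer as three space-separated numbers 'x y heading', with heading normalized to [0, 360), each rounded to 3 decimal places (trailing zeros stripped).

Executing turtle program step by step:
Start: pos=(-1,8), heading=45, pen down
BK 6.6: (-1,8) -> (-5.667,3.333) [heading=45, draw]
FD 9.2: (-5.667,3.333) -> (0.838,9.838) [heading=45, draw]
PD: pen down
REPEAT 3 [
  -- iteration 1/3 --
  RT 90: heading 45 -> 315
  REPEAT 4 [
    -- iteration 1/4 --
    RT 90: heading 315 -> 225
    FD 5.5: (0.838,9.838) -> (-3.051,5.949) [heading=225, draw]
    RT 237: heading 225 -> 348
    -- iteration 2/4 --
    RT 90: heading 348 -> 258
    FD 5.5: (-3.051,5.949) -> (-4.194,0.57) [heading=258, draw]
    RT 237: heading 258 -> 21
    -- iteration 3/4 --
    RT 90: heading 21 -> 291
    FD 5.5: (-4.194,0.57) -> (-2.223,-4.565) [heading=291, draw]
    RT 237: heading 291 -> 54
    -- iteration 4/4 --
    RT 90: heading 54 -> 324
    FD 5.5: (-2.223,-4.565) -> (2.226,-7.798) [heading=324, draw]
    RT 237: heading 324 -> 87
  ]
  -- iteration 2/3 --
  RT 90: heading 87 -> 357
  REPEAT 4 [
    -- iteration 1/4 --
    RT 90: heading 357 -> 267
    FD 5.5: (2.226,-7.798) -> (1.939,-13.29) [heading=267, draw]
    RT 237: heading 267 -> 30
    -- iteration 2/4 --
    RT 90: heading 30 -> 300
    FD 5.5: (1.939,-13.29) -> (4.689,-18.054) [heading=300, draw]
    RT 237: heading 300 -> 63
    -- iteration 3/4 --
    RT 90: heading 63 -> 333
    FD 5.5: (4.689,-18.054) -> (9.589,-20.55) [heading=333, draw]
    RT 237: heading 333 -> 96
    -- iteration 4/4 --
    RT 90: heading 96 -> 6
    FD 5.5: (9.589,-20.55) -> (15.059,-19.976) [heading=6, draw]
    RT 237: heading 6 -> 129
  ]
  -- iteration 3/3 --
  RT 90: heading 129 -> 39
  REPEAT 4 [
    -- iteration 1/4 --
    RT 90: heading 39 -> 309
    FD 5.5: (15.059,-19.976) -> (18.52,-24.25) [heading=309, draw]
    RT 237: heading 309 -> 72
    -- iteration 2/4 --
    RT 90: heading 72 -> 342
    FD 5.5: (18.52,-24.25) -> (23.751,-25.949) [heading=342, draw]
    RT 237: heading 342 -> 105
    -- iteration 3/4 --
    RT 90: heading 105 -> 15
    FD 5.5: (23.751,-25.949) -> (29.064,-24.526) [heading=15, draw]
    RT 237: heading 15 -> 138
    -- iteration 4/4 --
    RT 90: heading 138 -> 48
    FD 5.5: (29.064,-24.526) -> (32.744,-20.439) [heading=48, draw]
    RT 237: heading 48 -> 171
  ]
]
LT 180: heading 171 -> 351
FD 6.4: (32.744,-20.439) -> (39.065,-21.44) [heading=351, draw]
RT 90: heading 351 -> 261
Final: pos=(39.065,-21.44), heading=261, 15 segment(s) drawn

Answer: 39.065 -21.44 261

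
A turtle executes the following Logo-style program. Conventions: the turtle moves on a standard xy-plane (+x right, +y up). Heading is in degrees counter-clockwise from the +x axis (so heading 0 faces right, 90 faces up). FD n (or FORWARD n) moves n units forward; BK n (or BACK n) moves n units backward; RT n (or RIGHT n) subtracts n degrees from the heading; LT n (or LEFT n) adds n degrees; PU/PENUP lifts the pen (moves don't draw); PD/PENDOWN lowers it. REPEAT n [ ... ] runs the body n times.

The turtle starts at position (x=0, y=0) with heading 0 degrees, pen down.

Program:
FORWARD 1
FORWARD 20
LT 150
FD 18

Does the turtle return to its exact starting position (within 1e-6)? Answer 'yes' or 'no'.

Executing turtle program step by step:
Start: pos=(0,0), heading=0, pen down
FD 1: (0,0) -> (1,0) [heading=0, draw]
FD 20: (1,0) -> (21,0) [heading=0, draw]
LT 150: heading 0 -> 150
FD 18: (21,0) -> (5.412,9) [heading=150, draw]
Final: pos=(5.412,9), heading=150, 3 segment(s) drawn

Start position: (0, 0)
Final position: (5.412, 9)
Distance = 10.502; >= 1e-6 -> NOT closed

Answer: no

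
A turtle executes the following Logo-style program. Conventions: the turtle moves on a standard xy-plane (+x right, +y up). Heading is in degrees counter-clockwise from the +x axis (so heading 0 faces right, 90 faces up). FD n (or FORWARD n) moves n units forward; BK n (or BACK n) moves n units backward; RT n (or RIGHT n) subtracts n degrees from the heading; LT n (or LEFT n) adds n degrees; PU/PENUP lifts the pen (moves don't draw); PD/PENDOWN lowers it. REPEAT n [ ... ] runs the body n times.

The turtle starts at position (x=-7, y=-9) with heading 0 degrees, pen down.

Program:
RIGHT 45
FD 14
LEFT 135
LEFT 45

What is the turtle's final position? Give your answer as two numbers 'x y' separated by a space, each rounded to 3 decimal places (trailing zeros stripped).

Executing turtle program step by step:
Start: pos=(-7,-9), heading=0, pen down
RT 45: heading 0 -> 315
FD 14: (-7,-9) -> (2.899,-18.899) [heading=315, draw]
LT 135: heading 315 -> 90
LT 45: heading 90 -> 135
Final: pos=(2.899,-18.899), heading=135, 1 segment(s) drawn

Answer: 2.899 -18.899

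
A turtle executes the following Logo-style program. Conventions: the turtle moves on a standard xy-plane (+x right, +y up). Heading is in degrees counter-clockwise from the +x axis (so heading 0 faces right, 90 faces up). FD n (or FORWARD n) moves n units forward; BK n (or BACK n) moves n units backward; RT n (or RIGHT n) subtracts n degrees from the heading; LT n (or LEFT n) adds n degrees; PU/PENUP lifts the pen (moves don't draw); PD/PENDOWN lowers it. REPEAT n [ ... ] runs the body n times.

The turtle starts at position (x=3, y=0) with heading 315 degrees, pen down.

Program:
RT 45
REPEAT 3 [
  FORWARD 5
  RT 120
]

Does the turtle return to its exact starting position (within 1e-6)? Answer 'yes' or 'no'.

Executing turtle program step by step:
Start: pos=(3,0), heading=315, pen down
RT 45: heading 315 -> 270
REPEAT 3 [
  -- iteration 1/3 --
  FD 5: (3,0) -> (3,-5) [heading=270, draw]
  RT 120: heading 270 -> 150
  -- iteration 2/3 --
  FD 5: (3,-5) -> (-1.33,-2.5) [heading=150, draw]
  RT 120: heading 150 -> 30
  -- iteration 3/3 --
  FD 5: (-1.33,-2.5) -> (3,0) [heading=30, draw]
  RT 120: heading 30 -> 270
]
Final: pos=(3,0), heading=270, 3 segment(s) drawn

Start position: (3, 0)
Final position: (3, 0)
Distance = 0; < 1e-6 -> CLOSED

Answer: yes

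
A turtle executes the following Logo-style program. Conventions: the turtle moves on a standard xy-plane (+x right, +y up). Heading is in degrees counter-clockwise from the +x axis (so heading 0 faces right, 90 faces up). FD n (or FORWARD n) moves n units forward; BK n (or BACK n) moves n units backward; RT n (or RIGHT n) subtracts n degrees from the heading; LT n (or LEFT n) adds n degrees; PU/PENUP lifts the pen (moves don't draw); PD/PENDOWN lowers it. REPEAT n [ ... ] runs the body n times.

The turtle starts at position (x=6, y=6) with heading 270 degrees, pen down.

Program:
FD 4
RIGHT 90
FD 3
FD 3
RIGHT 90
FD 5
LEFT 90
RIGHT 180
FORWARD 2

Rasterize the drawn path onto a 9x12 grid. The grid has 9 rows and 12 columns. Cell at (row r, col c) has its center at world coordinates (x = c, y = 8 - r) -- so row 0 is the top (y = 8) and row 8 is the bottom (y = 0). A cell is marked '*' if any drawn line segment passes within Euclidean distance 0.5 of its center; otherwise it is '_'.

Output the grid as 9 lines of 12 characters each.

Answer: ____________
***_________
*_____*_____
*_____*_____
*_____*_____
*_____*_____
*******_____
____________
____________

Derivation:
Segment 0: (6,6) -> (6,2)
Segment 1: (6,2) -> (3,2)
Segment 2: (3,2) -> (-0,2)
Segment 3: (-0,2) -> (-0,7)
Segment 4: (-0,7) -> (2,7)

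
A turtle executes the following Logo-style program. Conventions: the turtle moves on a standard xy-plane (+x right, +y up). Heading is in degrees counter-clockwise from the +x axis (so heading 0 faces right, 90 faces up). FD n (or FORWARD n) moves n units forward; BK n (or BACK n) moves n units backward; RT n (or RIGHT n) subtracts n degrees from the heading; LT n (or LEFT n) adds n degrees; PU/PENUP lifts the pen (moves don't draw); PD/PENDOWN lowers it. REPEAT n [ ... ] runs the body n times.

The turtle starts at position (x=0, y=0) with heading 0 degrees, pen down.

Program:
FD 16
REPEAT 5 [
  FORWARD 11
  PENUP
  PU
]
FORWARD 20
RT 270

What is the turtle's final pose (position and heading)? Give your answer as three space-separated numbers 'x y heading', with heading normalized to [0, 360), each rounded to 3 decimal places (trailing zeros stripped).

Answer: 91 0 90

Derivation:
Executing turtle program step by step:
Start: pos=(0,0), heading=0, pen down
FD 16: (0,0) -> (16,0) [heading=0, draw]
REPEAT 5 [
  -- iteration 1/5 --
  FD 11: (16,0) -> (27,0) [heading=0, draw]
  PU: pen up
  PU: pen up
  -- iteration 2/5 --
  FD 11: (27,0) -> (38,0) [heading=0, move]
  PU: pen up
  PU: pen up
  -- iteration 3/5 --
  FD 11: (38,0) -> (49,0) [heading=0, move]
  PU: pen up
  PU: pen up
  -- iteration 4/5 --
  FD 11: (49,0) -> (60,0) [heading=0, move]
  PU: pen up
  PU: pen up
  -- iteration 5/5 --
  FD 11: (60,0) -> (71,0) [heading=0, move]
  PU: pen up
  PU: pen up
]
FD 20: (71,0) -> (91,0) [heading=0, move]
RT 270: heading 0 -> 90
Final: pos=(91,0), heading=90, 2 segment(s) drawn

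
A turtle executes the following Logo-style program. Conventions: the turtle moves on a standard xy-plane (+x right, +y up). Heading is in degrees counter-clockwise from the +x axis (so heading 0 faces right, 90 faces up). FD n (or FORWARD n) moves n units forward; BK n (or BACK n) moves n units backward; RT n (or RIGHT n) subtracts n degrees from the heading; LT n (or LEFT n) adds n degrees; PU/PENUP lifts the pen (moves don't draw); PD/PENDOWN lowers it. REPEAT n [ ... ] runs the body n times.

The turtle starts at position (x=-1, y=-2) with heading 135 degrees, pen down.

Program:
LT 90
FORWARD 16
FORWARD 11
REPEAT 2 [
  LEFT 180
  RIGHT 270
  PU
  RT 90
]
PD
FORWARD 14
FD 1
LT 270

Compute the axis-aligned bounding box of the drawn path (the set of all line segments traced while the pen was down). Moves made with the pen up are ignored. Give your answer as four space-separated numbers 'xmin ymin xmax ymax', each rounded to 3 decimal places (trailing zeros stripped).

Executing turtle program step by step:
Start: pos=(-1,-2), heading=135, pen down
LT 90: heading 135 -> 225
FD 16: (-1,-2) -> (-12.314,-13.314) [heading=225, draw]
FD 11: (-12.314,-13.314) -> (-20.092,-21.092) [heading=225, draw]
REPEAT 2 [
  -- iteration 1/2 --
  LT 180: heading 225 -> 45
  RT 270: heading 45 -> 135
  PU: pen up
  RT 90: heading 135 -> 45
  -- iteration 2/2 --
  LT 180: heading 45 -> 225
  RT 270: heading 225 -> 315
  PU: pen up
  RT 90: heading 315 -> 225
]
PD: pen down
FD 14: (-20.092,-21.092) -> (-29.991,-30.991) [heading=225, draw]
FD 1: (-29.991,-30.991) -> (-30.698,-31.698) [heading=225, draw]
LT 270: heading 225 -> 135
Final: pos=(-30.698,-31.698), heading=135, 4 segment(s) drawn

Segment endpoints: x in {-30.698, -29.991, -20.092, -12.314, -1}, y in {-31.698, -30.991, -21.092, -13.314, -2}
xmin=-30.698, ymin=-31.698, xmax=-1, ymax=-2

Answer: -30.698 -31.698 -1 -2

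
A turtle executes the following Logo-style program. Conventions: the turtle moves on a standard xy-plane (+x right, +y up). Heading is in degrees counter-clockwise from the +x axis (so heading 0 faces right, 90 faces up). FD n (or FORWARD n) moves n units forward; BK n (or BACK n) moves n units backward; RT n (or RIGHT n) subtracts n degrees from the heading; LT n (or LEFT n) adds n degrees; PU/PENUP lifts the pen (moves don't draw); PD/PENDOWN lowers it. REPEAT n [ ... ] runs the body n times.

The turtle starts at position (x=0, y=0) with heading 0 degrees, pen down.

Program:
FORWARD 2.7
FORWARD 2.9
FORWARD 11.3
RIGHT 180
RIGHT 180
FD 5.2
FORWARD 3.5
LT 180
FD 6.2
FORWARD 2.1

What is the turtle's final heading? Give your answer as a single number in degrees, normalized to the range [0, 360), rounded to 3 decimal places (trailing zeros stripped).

Executing turtle program step by step:
Start: pos=(0,0), heading=0, pen down
FD 2.7: (0,0) -> (2.7,0) [heading=0, draw]
FD 2.9: (2.7,0) -> (5.6,0) [heading=0, draw]
FD 11.3: (5.6,0) -> (16.9,0) [heading=0, draw]
RT 180: heading 0 -> 180
RT 180: heading 180 -> 0
FD 5.2: (16.9,0) -> (22.1,0) [heading=0, draw]
FD 3.5: (22.1,0) -> (25.6,0) [heading=0, draw]
LT 180: heading 0 -> 180
FD 6.2: (25.6,0) -> (19.4,0) [heading=180, draw]
FD 2.1: (19.4,0) -> (17.3,0) [heading=180, draw]
Final: pos=(17.3,0), heading=180, 7 segment(s) drawn

Answer: 180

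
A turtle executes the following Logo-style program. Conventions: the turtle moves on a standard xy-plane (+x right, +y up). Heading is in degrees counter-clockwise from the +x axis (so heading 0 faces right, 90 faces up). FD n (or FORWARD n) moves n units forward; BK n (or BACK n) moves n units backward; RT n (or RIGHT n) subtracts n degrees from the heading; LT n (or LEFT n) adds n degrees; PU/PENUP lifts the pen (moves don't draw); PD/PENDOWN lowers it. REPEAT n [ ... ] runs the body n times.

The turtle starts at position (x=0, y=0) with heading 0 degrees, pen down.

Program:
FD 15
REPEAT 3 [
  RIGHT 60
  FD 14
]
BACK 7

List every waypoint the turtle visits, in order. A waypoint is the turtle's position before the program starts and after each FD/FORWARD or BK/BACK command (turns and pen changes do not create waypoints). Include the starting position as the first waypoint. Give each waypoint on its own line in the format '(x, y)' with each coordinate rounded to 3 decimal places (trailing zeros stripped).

Answer: (0, 0)
(15, 0)
(22, -12.124)
(15, -24.249)
(1, -24.249)
(8, -24.249)

Derivation:
Executing turtle program step by step:
Start: pos=(0,0), heading=0, pen down
FD 15: (0,0) -> (15,0) [heading=0, draw]
REPEAT 3 [
  -- iteration 1/3 --
  RT 60: heading 0 -> 300
  FD 14: (15,0) -> (22,-12.124) [heading=300, draw]
  -- iteration 2/3 --
  RT 60: heading 300 -> 240
  FD 14: (22,-12.124) -> (15,-24.249) [heading=240, draw]
  -- iteration 3/3 --
  RT 60: heading 240 -> 180
  FD 14: (15,-24.249) -> (1,-24.249) [heading=180, draw]
]
BK 7: (1,-24.249) -> (8,-24.249) [heading=180, draw]
Final: pos=(8,-24.249), heading=180, 5 segment(s) drawn
Waypoints (6 total):
(0, 0)
(15, 0)
(22, -12.124)
(15, -24.249)
(1, -24.249)
(8, -24.249)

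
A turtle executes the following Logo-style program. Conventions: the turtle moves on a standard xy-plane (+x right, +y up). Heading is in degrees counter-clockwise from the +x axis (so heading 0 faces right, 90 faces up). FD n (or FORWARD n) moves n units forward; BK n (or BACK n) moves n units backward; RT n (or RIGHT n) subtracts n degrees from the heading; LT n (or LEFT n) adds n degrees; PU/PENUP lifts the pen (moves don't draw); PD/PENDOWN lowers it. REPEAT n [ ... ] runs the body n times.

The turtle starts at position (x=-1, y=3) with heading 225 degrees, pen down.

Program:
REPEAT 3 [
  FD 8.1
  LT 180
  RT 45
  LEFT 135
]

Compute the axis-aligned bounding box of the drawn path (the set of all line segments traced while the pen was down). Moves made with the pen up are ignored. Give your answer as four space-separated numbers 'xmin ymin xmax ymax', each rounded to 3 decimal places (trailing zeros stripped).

Executing turtle program step by step:
Start: pos=(-1,3), heading=225, pen down
REPEAT 3 [
  -- iteration 1/3 --
  FD 8.1: (-1,3) -> (-6.728,-2.728) [heading=225, draw]
  LT 180: heading 225 -> 45
  RT 45: heading 45 -> 0
  LT 135: heading 0 -> 135
  -- iteration 2/3 --
  FD 8.1: (-6.728,-2.728) -> (-12.455,3) [heading=135, draw]
  LT 180: heading 135 -> 315
  RT 45: heading 315 -> 270
  LT 135: heading 270 -> 45
  -- iteration 3/3 --
  FD 8.1: (-12.455,3) -> (-6.728,8.728) [heading=45, draw]
  LT 180: heading 45 -> 225
  RT 45: heading 225 -> 180
  LT 135: heading 180 -> 315
]
Final: pos=(-6.728,8.728), heading=315, 3 segment(s) drawn

Segment endpoints: x in {-12.455, -6.728, -6.728, -1}, y in {-2.728, 3, 3, 8.728}
xmin=-12.455, ymin=-2.728, xmax=-1, ymax=8.728

Answer: -12.455 -2.728 -1 8.728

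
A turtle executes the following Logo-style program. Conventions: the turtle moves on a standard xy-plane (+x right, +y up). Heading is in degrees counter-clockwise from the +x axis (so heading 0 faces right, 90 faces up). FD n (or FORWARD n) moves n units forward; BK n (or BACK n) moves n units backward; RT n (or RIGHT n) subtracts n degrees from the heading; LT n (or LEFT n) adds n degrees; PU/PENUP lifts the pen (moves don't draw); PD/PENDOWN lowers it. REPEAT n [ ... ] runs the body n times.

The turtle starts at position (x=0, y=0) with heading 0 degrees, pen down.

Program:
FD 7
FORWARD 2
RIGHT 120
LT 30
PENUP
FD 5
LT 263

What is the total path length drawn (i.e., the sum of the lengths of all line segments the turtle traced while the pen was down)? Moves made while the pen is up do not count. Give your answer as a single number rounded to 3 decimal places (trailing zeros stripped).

Executing turtle program step by step:
Start: pos=(0,0), heading=0, pen down
FD 7: (0,0) -> (7,0) [heading=0, draw]
FD 2: (7,0) -> (9,0) [heading=0, draw]
RT 120: heading 0 -> 240
LT 30: heading 240 -> 270
PU: pen up
FD 5: (9,0) -> (9,-5) [heading=270, move]
LT 263: heading 270 -> 173
Final: pos=(9,-5), heading=173, 2 segment(s) drawn

Segment lengths:
  seg 1: (0,0) -> (7,0), length = 7
  seg 2: (7,0) -> (9,0), length = 2
Total = 9

Answer: 9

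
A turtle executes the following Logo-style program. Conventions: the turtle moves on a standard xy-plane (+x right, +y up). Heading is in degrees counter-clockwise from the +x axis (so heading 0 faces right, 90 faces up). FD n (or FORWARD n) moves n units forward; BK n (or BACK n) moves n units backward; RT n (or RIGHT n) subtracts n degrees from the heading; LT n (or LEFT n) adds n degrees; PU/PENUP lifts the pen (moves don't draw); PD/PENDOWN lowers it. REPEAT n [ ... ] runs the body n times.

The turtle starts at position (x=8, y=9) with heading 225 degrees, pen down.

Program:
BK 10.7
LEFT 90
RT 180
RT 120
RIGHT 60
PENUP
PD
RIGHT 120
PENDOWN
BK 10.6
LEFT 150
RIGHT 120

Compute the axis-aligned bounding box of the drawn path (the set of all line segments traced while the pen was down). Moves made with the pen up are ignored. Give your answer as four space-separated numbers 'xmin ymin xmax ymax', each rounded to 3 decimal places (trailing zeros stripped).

Executing turtle program step by step:
Start: pos=(8,9), heading=225, pen down
BK 10.7: (8,9) -> (15.566,16.566) [heading=225, draw]
LT 90: heading 225 -> 315
RT 180: heading 315 -> 135
RT 120: heading 135 -> 15
RT 60: heading 15 -> 315
PU: pen up
PD: pen down
RT 120: heading 315 -> 195
PD: pen down
BK 10.6: (15.566,16.566) -> (25.805,19.31) [heading=195, draw]
LT 150: heading 195 -> 345
RT 120: heading 345 -> 225
Final: pos=(25.805,19.31), heading=225, 2 segment(s) drawn

Segment endpoints: x in {8, 15.566, 25.805}, y in {9, 16.566, 19.31}
xmin=8, ymin=9, xmax=25.805, ymax=19.31

Answer: 8 9 25.805 19.31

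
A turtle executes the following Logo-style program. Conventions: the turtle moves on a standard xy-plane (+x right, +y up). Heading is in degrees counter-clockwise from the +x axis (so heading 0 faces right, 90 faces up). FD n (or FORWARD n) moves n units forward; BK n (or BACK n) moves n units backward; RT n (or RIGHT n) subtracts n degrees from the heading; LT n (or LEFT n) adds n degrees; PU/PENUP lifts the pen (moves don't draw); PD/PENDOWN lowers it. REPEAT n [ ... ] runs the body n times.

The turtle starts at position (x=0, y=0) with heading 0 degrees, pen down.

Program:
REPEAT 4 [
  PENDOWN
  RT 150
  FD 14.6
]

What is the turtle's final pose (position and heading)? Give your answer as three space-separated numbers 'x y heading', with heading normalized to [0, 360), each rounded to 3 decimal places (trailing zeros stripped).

Answer: -12.644 3.388 120

Derivation:
Executing turtle program step by step:
Start: pos=(0,0), heading=0, pen down
REPEAT 4 [
  -- iteration 1/4 --
  PD: pen down
  RT 150: heading 0 -> 210
  FD 14.6: (0,0) -> (-12.644,-7.3) [heading=210, draw]
  -- iteration 2/4 --
  PD: pen down
  RT 150: heading 210 -> 60
  FD 14.6: (-12.644,-7.3) -> (-5.344,5.344) [heading=60, draw]
  -- iteration 3/4 --
  PD: pen down
  RT 150: heading 60 -> 270
  FD 14.6: (-5.344,5.344) -> (-5.344,-9.256) [heading=270, draw]
  -- iteration 4/4 --
  PD: pen down
  RT 150: heading 270 -> 120
  FD 14.6: (-5.344,-9.256) -> (-12.644,3.388) [heading=120, draw]
]
Final: pos=(-12.644,3.388), heading=120, 4 segment(s) drawn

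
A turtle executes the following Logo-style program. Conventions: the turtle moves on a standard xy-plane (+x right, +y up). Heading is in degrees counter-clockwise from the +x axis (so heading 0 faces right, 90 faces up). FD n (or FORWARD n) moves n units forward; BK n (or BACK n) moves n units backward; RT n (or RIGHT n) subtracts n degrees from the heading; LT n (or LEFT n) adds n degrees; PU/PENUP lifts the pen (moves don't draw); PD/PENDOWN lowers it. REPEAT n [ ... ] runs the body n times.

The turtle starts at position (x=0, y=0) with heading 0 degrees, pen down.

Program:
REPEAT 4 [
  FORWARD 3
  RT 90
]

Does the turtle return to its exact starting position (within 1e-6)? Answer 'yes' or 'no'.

Answer: yes

Derivation:
Executing turtle program step by step:
Start: pos=(0,0), heading=0, pen down
REPEAT 4 [
  -- iteration 1/4 --
  FD 3: (0,0) -> (3,0) [heading=0, draw]
  RT 90: heading 0 -> 270
  -- iteration 2/4 --
  FD 3: (3,0) -> (3,-3) [heading=270, draw]
  RT 90: heading 270 -> 180
  -- iteration 3/4 --
  FD 3: (3,-3) -> (0,-3) [heading=180, draw]
  RT 90: heading 180 -> 90
  -- iteration 4/4 --
  FD 3: (0,-3) -> (0,0) [heading=90, draw]
  RT 90: heading 90 -> 0
]
Final: pos=(0,0), heading=0, 4 segment(s) drawn

Start position: (0, 0)
Final position: (0, 0)
Distance = 0; < 1e-6 -> CLOSED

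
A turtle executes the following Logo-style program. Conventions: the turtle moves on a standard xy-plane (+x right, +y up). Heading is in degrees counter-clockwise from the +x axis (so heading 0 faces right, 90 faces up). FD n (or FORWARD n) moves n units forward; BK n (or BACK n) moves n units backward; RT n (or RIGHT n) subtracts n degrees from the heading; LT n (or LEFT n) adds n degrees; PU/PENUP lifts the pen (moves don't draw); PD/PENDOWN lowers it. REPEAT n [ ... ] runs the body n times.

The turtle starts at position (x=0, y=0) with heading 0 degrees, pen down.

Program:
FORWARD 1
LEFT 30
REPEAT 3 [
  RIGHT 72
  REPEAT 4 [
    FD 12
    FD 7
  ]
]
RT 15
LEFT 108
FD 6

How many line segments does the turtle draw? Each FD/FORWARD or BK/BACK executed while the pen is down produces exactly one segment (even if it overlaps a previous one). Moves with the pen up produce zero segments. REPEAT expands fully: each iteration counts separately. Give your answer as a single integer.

Answer: 26

Derivation:
Executing turtle program step by step:
Start: pos=(0,0), heading=0, pen down
FD 1: (0,0) -> (1,0) [heading=0, draw]
LT 30: heading 0 -> 30
REPEAT 3 [
  -- iteration 1/3 --
  RT 72: heading 30 -> 318
  REPEAT 4 [
    -- iteration 1/4 --
    FD 12: (1,0) -> (9.918,-8.03) [heading=318, draw]
    FD 7: (9.918,-8.03) -> (15.12,-12.713) [heading=318, draw]
    -- iteration 2/4 --
    FD 12: (15.12,-12.713) -> (24.037,-20.743) [heading=318, draw]
    FD 7: (24.037,-20.743) -> (29.24,-25.427) [heading=318, draw]
    -- iteration 3/4 --
    FD 12: (29.24,-25.427) -> (38.157,-33.457) [heading=318, draw]
    FD 7: (38.157,-33.457) -> (43.359,-38.14) [heading=318, draw]
    -- iteration 4/4 --
    FD 12: (43.359,-38.14) -> (52.277,-46.17) [heading=318, draw]
    FD 7: (52.277,-46.17) -> (57.479,-50.854) [heading=318, draw]
  ]
  -- iteration 2/3 --
  RT 72: heading 318 -> 246
  REPEAT 4 [
    -- iteration 1/4 --
    FD 12: (57.479,-50.854) -> (52.598,-61.816) [heading=246, draw]
    FD 7: (52.598,-61.816) -> (49.751,-68.211) [heading=246, draw]
    -- iteration 2/4 --
    FD 12: (49.751,-68.211) -> (44.87,-79.174) [heading=246, draw]
    FD 7: (44.87,-79.174) -> (42.023,-85.569) [heading=246, draw]
    -- iteration 3/4 --
    FD 12: (42.023,-85.569) -> (37.142,-96.531) [heading=246, draw]
    FD 7: (37.142,-96.531) -> (34.295,-102.926) [heading=246, draw]
    -- iteration 4/4 --
    FD 12: (34.295,-102.926) -> (29.414,-113.889) [heading=246, draw]
    FD 7: (29.414,-113.889) -> (26.567,-120.283) [heading=246, draw]
  ]
  -- iteration 3/3 --
  RT 72: heading 246 -> 174
  REPEAT 4 [
    -- iteration 1/4 --
    FD 12: (26.567,-120.283) -> (14.633,-119.029) [heading=174, draw]
    FD 7: (14.633,-119.029) -> (7.671,-118.297) [heading=174, draw]
    -- iteration 2/4 --
    FD 12: (7.671,-118.297) -> (-4.263,-117.043) [heading=174, draw]
    FD 7: (-4.263,-117.043) -> (-11.225,-116.311) [heading=174, draw]
    -- iteration 3/4 --
    FD 12: (-11.225,-116.311) -> (-23.159,-115.057) [heading=174, draw]
    FD 7: (-23.159,-115.057) -> (-30.121,-114.325) [heading=174, draw]
    -- iteration 4/4 --
    FD 12: (-30.121,-114.325) -> (-42.055,-113.071) [heading=174, draw]
    FD 7: (-42.055,-113.071) -> (-49.017,-112.339) [heading=174, draw]
  ]
]
RT 15: heading 174 -> 159
LT 108: heading 159 -> 267
FD 6: (-49.017,-112.339) -> (-49.331,-118.331) [heading=267, draw]
Final: pos=(-49.331,-118.331), heading=267, 26 segment(s) drawn
Segments drawn: 26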